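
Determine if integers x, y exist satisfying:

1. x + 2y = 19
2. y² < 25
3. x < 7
No

The full constraint system is jointly infeasible over the integers. Each constraint and what it forces:

  - x + 2y = 19: is a linear equation tying the variables together
  - y² < 25: restricts y to |y| ≤ 4
  - x < 7: bounds one variable relative to a constant

Range argument: with x ∈ [−∞, 6], y ∈ [-4, 4], the left side of the equation is at most 14, but the right side is 19 > 14. No integer solution exists.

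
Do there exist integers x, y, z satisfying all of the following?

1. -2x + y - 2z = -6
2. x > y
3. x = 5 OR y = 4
Yes

Take x = 5, y = 4, z = 0. Substituting into each constraint:
  (1) -2(5) + 4 - 2(0) = -6 ✓
  (2) 5 > 4 ✓
  (3) x = 5, target 5 ✓ (first branch holds)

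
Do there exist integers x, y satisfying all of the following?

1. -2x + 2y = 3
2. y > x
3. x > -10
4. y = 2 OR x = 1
No

Even the single constraint (-2x + 2y = 3) is infeasible over the integers.

  - -2x + 2y = 3: every term on the left is divisible by 2, so the LHS ≡ 0 (mod 2), but the RHS 3 is not — no integer solution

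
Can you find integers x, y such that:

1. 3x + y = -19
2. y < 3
Yes

Take x = -7, y = 2. Substituting into each constraint:
  (1) 3(-7) + 2 = -19 ✓
  (2) 2 < 3 ✓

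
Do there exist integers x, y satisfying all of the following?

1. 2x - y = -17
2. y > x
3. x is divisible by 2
Yes

Take x = 0, y = 17. Substituting into each constraint:
  (1) 2(0) + (-17) = -17 ✓
  (2) 17 > 0 ✓
  (3) 0 = 2 × 0, remainder 0 ✓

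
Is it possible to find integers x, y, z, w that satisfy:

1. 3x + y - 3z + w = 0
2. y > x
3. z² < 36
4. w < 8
Yes

Take x = 0, y = 1, z = 1, w = 2. Substituting into each constraint:
  (1) 3(0) + 1 - 3(1) + 2 = 0 ✓
  (2) 1 > 0 ✓
  (3) z² = (1)² = 1, and 1 < 36 ✓
  (4) 2 < 8 ✓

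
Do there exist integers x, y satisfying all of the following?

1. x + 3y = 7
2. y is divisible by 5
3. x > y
Yes

Take x = 7, y = 0. Substituting into each constraint:
  (1) 7 + 3(0) = 7 ✓
  (2) 0 = 5 × 0, remainder 0 ✓
  (3) 7 > 0 ✓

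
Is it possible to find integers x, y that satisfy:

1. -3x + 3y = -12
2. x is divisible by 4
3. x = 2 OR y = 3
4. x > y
No

A contradictory subset is {-3x + 3y = -12, x is divisible by 4, x = 2 OR y = 3}. No integer assignment can satisfy these jointly:

  - -3x + 3y = -12: is a linear equation tying the variables together
  - x is divisible by 4: restricts x to multiples of 4
  - x = 2 OR y = 3: forces a choice: either x = 2 or y = 3

Split on the disjunction (x = 2 OR y = 3):
  • If x = 2: this contradicts the divisibility constraint — 2 is not a multiple of 4.
  • If y = 3: with y = 3, writing x = 4x', every remaining term of the linear equation is divisible by 12, so the left side is ≡ 0 (mod 12); but the right side -21 ≡ 3 (mod 12). No integers can satisfy it.
Both branches are infeasible, so the system has no integer solution.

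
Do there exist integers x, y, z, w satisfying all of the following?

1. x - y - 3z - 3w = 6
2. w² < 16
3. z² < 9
Yes

Take x = 0, y = -6, z = 0, w = 0. Substituting into each constraint:
  (1) 0 + 6 - 3(0) - 3(0) = 6 ✓
  (2) w² = (0)² = 0, and 0 < 16 ✓
  (3) z² = (0)² = 0, and 0 < 9 ✓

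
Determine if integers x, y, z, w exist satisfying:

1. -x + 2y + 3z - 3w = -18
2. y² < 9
Yes

Take x = 0, y = 0, z = 0, w = 6. Substituting into each constraint:
  (1) 0 + 2(0) + 3(0) - 3(6) = -18 ✓
  (2) y² = (0)² = 0, and 0 < 9 ✓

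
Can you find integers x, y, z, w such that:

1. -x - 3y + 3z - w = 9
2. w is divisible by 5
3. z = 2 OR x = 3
Yes

Take x = 0, y = -1, z = 2, w = 0. Substituting into each constraint:
  (1) 0 - 3(-1) + 3(2) + 0 = 9 ✓
  (2) 0 = 5 × 0, remainder 0 ✓
  (3) z = 2, target 2 ✓ (first branch holds)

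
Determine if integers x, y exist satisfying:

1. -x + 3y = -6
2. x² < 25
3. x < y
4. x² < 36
No

A contradictory subset is {-x + 3y = -6, x² < 25, x < y}. No integer assignment can satisfy these jointly:

  - -x + 3y = -6: is a linear equation tying the variables together
  - x² < 25: restricts x to |x| ≤ 4
  - x < y: bounds one variable relative to another variable

The bounds confine x to {-4, -3, -2, -1, 0, 1, 2, 3, 4}. For each value, substitute into the equation:
  • x = -4: the equation gives 3y = -10, so y would not be an integer.
  • x = -3: the equation forces y = -3, but y > x fails since -3 ≤ -3.
  • x = -2: the equation gives 3y = -8, so y would not be an integer.
  • x = -1: the equation gives 3y = -7, so y would not be an integer.
  • x = 0: the equation forces y = -2, but y > x fails since -2 ≤ 0.
  • x = 1: the equation gives 3y = -5, so y would not be an integer.
  • x = 2: the equation gives 3y = -4, so y would not be an integer.
  • x = 3: the equation forces y = -1, but y > x fails since -1 ≤ 3.
  • x = 4: the equation gives 3y = -2, so y would not be an integer.
Every case fails, so no integer solution exists.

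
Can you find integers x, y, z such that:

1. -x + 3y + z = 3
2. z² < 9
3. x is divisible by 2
Yes

Take x = 0, y = 1, z = 0. Substituting into each constraint:
  (1) 0 + 3(1) + 0 = 3 ✓
  (2) z² = (0)² = 0, and 0 < 9 ✓
  (3) 0 = 2 × 0, remainder 0 ✓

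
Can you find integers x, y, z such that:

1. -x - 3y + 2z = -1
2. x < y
Yes

Take x = 0, y = 1, z = 1. Substituting into each constraint:
  (1) 0 - 3(1) + 2(1) = -1 ✓
  (2) 0 < 1 ✓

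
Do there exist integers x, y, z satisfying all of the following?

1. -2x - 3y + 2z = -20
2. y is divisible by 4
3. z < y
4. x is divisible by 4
Yes

Take x = 0, y = 0, z = -10. Substituting into each constraint:
  (1) -2(0) - 3(0) + 2(-10) = -20 ✓
  (2) 0 = 4 × 0, remainder 0 ✓
  (3) -10 < 0 ✓
  (4) 0 = 4 × 0, remainder 0 ✓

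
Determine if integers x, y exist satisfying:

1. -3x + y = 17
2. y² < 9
Yes

Take x = -5, y = 2. Substituting into each constraint:
  (1) -3(-5) + 2 = 17 ✓
  (2) y² = (2)² = 4, and 4 < 9 ✓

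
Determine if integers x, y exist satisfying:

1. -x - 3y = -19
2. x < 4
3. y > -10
Yes

Take x = 1, y = 6. Substituting into each constraint:
  (1) (-1) - 3(6) = -19 ✓
  (2) 1 < 4 ✓
  (3) 6 > -10 ✓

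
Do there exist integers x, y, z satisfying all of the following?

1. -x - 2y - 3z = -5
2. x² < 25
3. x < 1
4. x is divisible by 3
Yes

Take x = 0, y = 1, z = 1. Substituting into each constraint:
  (1) 0 - 2(1) - 3(1) = -5 ✓
  (2) x² = (0)² = 0, and 0 < 25 ✓
  (3) 0 < 1 ✓
  (4) 0 = 3 × 0, remainder 0 ✓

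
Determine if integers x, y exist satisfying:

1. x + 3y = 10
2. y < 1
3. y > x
No

The full constraint system is jointly infeasible over the integers. Each constraint and what it forces:

  - x + 3y = 10: is a linear equation tying the variables together
  - y < 1: bounds one variable relative to a constant
  - y > x: bounds one variable relative to another variable

Propagating the comparison: x < y and y ≤ 0 give x ≤ -1. Range argument: with x ∈ [−∞, -1], y ∈ [−∞, 0], the left side of the equation is at most -1, but the right side is 10 > -1. No integer solution exists.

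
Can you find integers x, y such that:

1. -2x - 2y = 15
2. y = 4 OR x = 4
No

Even the single constraint (-2x - 2y = 15) is infeasible over the integers.

  - -2x - 2y = 15: every term on the left is divisible by 2, so the LHS ≡ 0 (mod 2), but the RHS 15 is not — no integer solution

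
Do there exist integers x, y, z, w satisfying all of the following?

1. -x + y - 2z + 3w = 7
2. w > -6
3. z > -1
Yes

Take x = -7, y = 0, z = 0, w = 0. Substituting into each constraint:
  (1) 7 + 0 - 2(0) + 3(0) = 7 ✓
  (2) 0 > -6 ✓
  (3) 0 > -1 ✓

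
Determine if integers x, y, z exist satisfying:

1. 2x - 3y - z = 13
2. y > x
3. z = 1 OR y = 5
Yes

Take x = -17, y = -16, z = 1. Substituting into each constraint:
  (1) 2(-17) - 3(-16) + (-1) = 13 ✓
  (2) -16 > -17 ✓
  (3) z = 1, target 1 ✓ (first branch holds)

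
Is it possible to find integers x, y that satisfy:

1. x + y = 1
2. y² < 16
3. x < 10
Yes

Take x = 1, y = 0. Substituting into each constraint:
  (1) 1 + 0 = 1 ✓
  (2) y² = (0)² = 0, and 0 < 16 ✓
  (3) 1 < 10 ✓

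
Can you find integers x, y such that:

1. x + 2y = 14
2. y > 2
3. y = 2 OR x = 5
No

The full constraint system is jointly infeasible over the integers. Each constraint and what it forces:

  - x + 2y = 14: is a linear equation tying the variables together
  - y > 2: bounds one variable relative to a constant
  - y = 2 OR x = 5: forces a choice: either y = 2 or x = 5

Split on the disjunction (y = 2 OR x = 5):
  • If y = 2: this contradicts the bound y ≥ 3.
  • If x = 5: with x = 5, every remaining term of the linear equation is divisible by 2, so the left side is ≡ 0 (mod 2); but the right side 9 ≡ 1 (mod 2). No integers can satisfy it.
Both branches are infeasible, so the system has no integer solution.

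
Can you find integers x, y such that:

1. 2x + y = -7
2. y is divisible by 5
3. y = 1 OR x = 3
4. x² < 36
No

A contradictory subset is {2x + y = -7, y is divisible by 5, y = 1 OR x = 3}. No integer assignment can satisfy these jointly:

  - 2x + y = -7: is a linear equation tying the variables together
  - y is divisible by 5: restricts y to multiples of 5
  - y = 1 OR x = 3: forces a choice: either y = 1 or x = 3

Split on the disjunction (y = 1 OR x = 3):
  • If y = 1: this contradicts the divisibility constraint — 1 is not a multiple of 5.
  • If x = 3: with x = 3, writing y = 5y', every remaining term of the linear equation is divisible by 5, so the left side is ≡ 0 (mod 5); but the right side -13 ≡ 2 (mod 5). No integers can satisfy it.
Both branches are infeasible, so the system has no integer solution.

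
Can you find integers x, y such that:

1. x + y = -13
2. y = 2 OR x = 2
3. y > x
Yes

Take x = -15, y = 2. Substituting into each constraint:
  (1) (-15) + 2 = -13 ✓
  (2) y = 2, target 2 ✓ (first branch holds)
  (3) 2 > -15 ✓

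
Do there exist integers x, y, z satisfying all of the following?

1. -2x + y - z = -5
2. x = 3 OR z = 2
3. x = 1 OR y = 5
Yes

Take x = 1, y = -1, z = 2. Substituting into each constraint:
  (1) -2(1) + (-1) + (-2) = -5 ✓
  (2) z = 2, target 2 ✓ (second branch holds)
  (3) x = 1, target 1 ✓ (first branch holds)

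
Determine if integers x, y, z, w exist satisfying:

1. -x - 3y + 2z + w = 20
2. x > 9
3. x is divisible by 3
Yes

Take x = 12, y = 0, z = 16, w = 0. Substituting into each constraint:
  (1) (-12) - 3(0) + 2(16) + 0 = 20 ✓
  (2) 12 > 9 ✓
  (3) 12 = 3 × 4, remainder 0 ✓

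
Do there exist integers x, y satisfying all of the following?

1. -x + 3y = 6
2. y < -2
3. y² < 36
Yes

Take x = -15, y = -3. Substituting into each constraint:
  (1) 15 + 3(-3) = 6 ✓
  (2) -3 < -2 ✓
  (3) y² = (-3)² = 9, and 9 < 36 ✓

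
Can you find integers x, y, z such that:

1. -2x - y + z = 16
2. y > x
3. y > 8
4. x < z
Yes

Take x = 0, y = 9, z = 25. Substituting into each constraint:
  (1) -2(0) + (-9) + 25 = 16 ✓
  (2) 9 > 0 ✓
  (3) 9 > 8 ✓
  (4) 0 < 25 ✓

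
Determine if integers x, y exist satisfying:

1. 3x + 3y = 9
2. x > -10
Yes

Take x = 0, y = 3. Substituting into each constraint:
  (1) 3(0) + 3(3) = 9 ✓
  (2) 0 > -10 ✓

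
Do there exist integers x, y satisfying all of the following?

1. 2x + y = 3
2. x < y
Yes

Take x = 0, y = 3. Substituting into each constraint:
  (1) 2(0) + 3 = 3 ✓
  (2) 0 < 3 ✓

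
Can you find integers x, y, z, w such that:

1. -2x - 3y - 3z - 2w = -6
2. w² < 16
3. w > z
Yes

Take x = 0, y = -2, z = 2, w = 3. Substituting into each constraint:
  (1) -2(0) - 3(-2) - 3(2) - 2(3) = -6 ✓
  (2) w² = (3)² = 9, and 9 < 16 ✓
  (3) 3 > 2 ✓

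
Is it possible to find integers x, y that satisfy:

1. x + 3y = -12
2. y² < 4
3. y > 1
No

A contradictory subset is {y² < 4, y > 1}. No integer assignment can satisfy these jointly:

  - y² < 4: restricts y to |y| ≤ 1
  - y > 1: bounds one variable relative to a constant

Direct contradiction: the bounds on y require y ≥ 2 and y ≤ 1 simultaneously, which is empty.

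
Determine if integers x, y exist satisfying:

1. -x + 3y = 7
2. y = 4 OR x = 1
Yes

Take x = 5, y = 4. Substituting into each constraint:
  (1) (-5) + 3(4) = 7 ✓
  (2) y = 4, target 4 ✓ (first branch holds)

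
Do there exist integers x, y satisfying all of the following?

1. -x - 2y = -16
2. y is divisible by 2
Yes

Take x = 16, y = 0. Substituting into each constraint:
  (1) (-16) - 2(0) = -16 ✓
  (2) 0 = 2 × 0, remainder 0 ✓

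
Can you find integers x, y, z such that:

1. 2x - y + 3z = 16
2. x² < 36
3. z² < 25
Yes

Take x = 0, y = -16, z = 0. Substituting into each constraint:
  (1) 2(0) + 16 + 3(0) = 16 ✓
  (2) x² = (0)² = 0, and 0 < 36 ✓
  (3) z² = (0)² = 0, and 0 < 25 ✓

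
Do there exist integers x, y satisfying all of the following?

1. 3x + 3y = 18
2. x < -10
Yes

Take x = -11, y = 17. Substituting into each constraint:
  (1) 3(-11) + 3(17) = 18 ✓
  (2) -11 < -10 ✓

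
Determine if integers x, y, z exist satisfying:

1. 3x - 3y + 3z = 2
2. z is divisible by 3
No

Even the single constraint (3x - 3y + 3z = 2) is infeasible over the integers.

  - 3x - 3y + 3z = 2: every term on the left is divisible by 3, so the LHS ≡ 0 (mod 3), but the RHS 2 is not — no integer solution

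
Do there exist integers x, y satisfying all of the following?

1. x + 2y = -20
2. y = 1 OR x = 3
Yes

Take x = -22, y = 1. Substituting into each constraint:
  (1) (-22) + 2(1) = -20 ✓
  (2) y = 1, target 1 ✓ (first branch holds)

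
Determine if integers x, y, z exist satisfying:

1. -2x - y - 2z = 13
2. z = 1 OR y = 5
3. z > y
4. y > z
No

A contradictory subset is {z > y, y > z}. No integer assignment can satisfy these jointly:

  - z > y: bounds one variable relative to another variable
  - y > z: bounds one variable relative to another variable

Direct contradiction: z > y and y > z cannot both hold.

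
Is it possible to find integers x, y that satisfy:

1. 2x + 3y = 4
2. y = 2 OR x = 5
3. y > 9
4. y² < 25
No

A contradictory subset is {2x + 3y = 4, y = 2 OR x = 5, y > 9}. No integer assignment can satisfy these jointly:

  - 2x + 3y = 4: is a linear equation tying the variables together
  - y = 2 OR x = 5: forces a choice: either y = 2 or x = 5
  - y > 9: bounds one variable relative to a constant

Split on the disjunction (y = 2 OR x = 5):
  • If y = 2: this contradicts the bound y ≥ 10.
  • If x = 5: the equation forces y = -2, which contradicts the bound y ≥ 10.
Both branches are infeasible, so the system has no integer solution.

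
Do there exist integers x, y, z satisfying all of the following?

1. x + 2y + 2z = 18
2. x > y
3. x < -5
Yes

Take x = -6, y = -7, z = 19. Substituting into each constraint:
  (1) (-6) + 2(-7) + 2(19) = 18 ✓
  (2) -6 > -7 ✓
  (3) -6 < -5 ✓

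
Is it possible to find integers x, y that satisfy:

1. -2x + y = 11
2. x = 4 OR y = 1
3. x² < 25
Yes

Take x = 4, y = 19. Substituting into each constraint:
  (1) -2(4) + 19 = 11 ✓
  (2) x = 4, target 4 ✓ (first branch holds)
  (3) x² = (4)² = 16, and 16 < 25 ✓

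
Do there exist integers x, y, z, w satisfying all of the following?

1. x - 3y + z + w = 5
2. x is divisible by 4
Yes

Take x = 0, y = -1, z = 2, w = 0. Substituting into each constraint:
  (1) 0 - 3(-1) + 2 + 0 = 5 ✓
  (2) 0 = 4 × 0, remainder 0 ✓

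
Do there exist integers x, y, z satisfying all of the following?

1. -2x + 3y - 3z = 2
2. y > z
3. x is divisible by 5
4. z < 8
Yes

Take x = 5, y = 0, z = -4. Substituting into each constraint:
  (1) -2(5) + 3(0) - 3(-4) = 2 ✓
  (2) 0 > -4 ✓
  (3) 5 = 5 × 1, remainder 0 ✓
  (4) -4 < 8 ✓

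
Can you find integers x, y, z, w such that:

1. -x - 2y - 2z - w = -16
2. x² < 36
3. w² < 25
Yes

Take x = 0, y = 0, z = 8, w = 0. Substituting into each constraint:
  (1) 0 - 2(0) - 2(8) + 0 = -16 ✓
  (2) x² = (0)² = 0, and 0 < 36 ✓
  (3) w² = (0)² = 0, and 0 < 25 ✓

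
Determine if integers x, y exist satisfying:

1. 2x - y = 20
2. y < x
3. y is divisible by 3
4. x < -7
Yes

Take x = -8, y = -36. Substituting into each constraint:
  (1) 2(-8) + 36 = 20 ✓
  (2) -36 < -8 ✓
  (3) -36 = 3 × -12, remainder 0 ✓
  (4) -8 < -7 ✓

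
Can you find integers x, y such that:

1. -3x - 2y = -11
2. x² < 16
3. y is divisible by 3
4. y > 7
No

A contradictory subset is {-3x - 2y = -11, y is divisible by 3}. No integer assignment can satisfy these jointly:

  - -3x - 2y = -11: is a linear equation tying the variables together
  - y is divisible by 3: restricts y to multiples of 3

Modular obstruction: writing y = 3y', every remaining term of the linear equation is divisible by 3, so the left side is ≡ 0 (mod 3); but the right side -11 ≡ 1 (mod 3). No integers can satisfy it.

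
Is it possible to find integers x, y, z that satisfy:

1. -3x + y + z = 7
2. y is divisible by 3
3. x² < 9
Yes

Take x = -2, y = 0, z = 1. Substituting into each constraint:
  (1) -3(-2) + 0 + 1 = 7 ✓
  (2) 0 = 3 × 0, remainder 0 ✓
  (3) x² = (-2)² = 4, and 4 < 9 ✓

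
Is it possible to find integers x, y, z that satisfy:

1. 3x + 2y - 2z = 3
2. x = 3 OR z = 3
Yes

Take x = 1, y = 3, z = 3. Substituting into each constraint:
  (1) 3(1) + 2(3) - 2(3) = 3 ✓
  (2) z = 3, target 3 ✓ (second branch holds)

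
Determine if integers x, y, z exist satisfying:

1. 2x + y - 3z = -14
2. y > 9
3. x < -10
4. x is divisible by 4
Yes

Take x = -24, y = 10, z = -8. Substituting into each constraint:
  (1) 2(-24) + 10 - 3(-8) = -14 ✓
  (2) 10 > 9 ✓
  (3) -24 < -10 ✓
  (4) -24 = 4 × -6, remainder 0 ✓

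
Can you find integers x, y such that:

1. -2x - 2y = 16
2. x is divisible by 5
Yes

Take x = 0, y = -8. Substituting into each constraint:
  (1) -2(0) - 2(-8) = 16 ✓
  (2) 0 = 5 × 0, remainder 0 ✓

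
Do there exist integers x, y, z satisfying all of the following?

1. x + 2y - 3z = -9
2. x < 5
Yes

Take x = 0, y = 0, z = 3. Substituting into each constraint:
  (1) 0 + 2(0) - 3(3) = -9 ✓
  (2) 0 < 5 ✓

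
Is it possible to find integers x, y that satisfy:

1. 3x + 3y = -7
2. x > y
No

Even the single constraint (3x + 3y = -7) is infeasible over the integers.

  - 3x + 3y = -7: every term on the left is divisible by 3, so the LHS ≡ 0 (mod 3), but the RHS -7 is not — no integer solution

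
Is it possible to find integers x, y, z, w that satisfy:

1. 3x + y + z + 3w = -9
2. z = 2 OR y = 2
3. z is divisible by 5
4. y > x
Yes

Take x = 1, y = 2, z = 10, w = -8. Substituting into each constraint:
  (1) 3(1) + 2 + 10 + 3(-8) = -9 ✓
  (2) y = 2, target 2 ✓ (second branch holds)
  (3) 10 = 5 × 2, remainder 0 ✓
  (4) 2 > 1 ✓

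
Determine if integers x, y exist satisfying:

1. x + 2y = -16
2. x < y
Yes

Take x = -16, y = 0. Substituting into each constraint:
  (1) (-16) + 2(0) = -16 ✓
  (2) -16 < 0 ✓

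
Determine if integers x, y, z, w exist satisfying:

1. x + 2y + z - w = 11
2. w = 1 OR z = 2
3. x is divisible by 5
Yes

Take x = 0, y = 6, z = 0, w = 1. Substituting into each constraint:
  (1) 0 + 2(6) + 0 + (-1) = 11 ✓
  (2) w = 1, target 1 ✓ (first branch holds)
  (3) 0 = 5 × 0, remainder 0 ✓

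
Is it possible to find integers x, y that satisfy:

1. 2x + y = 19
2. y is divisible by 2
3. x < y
No

A contradictory subset is {2x + y = 19, y is divisible by 2}. No integer assignment can satisfy these jointly:

  - 2x + y = 19: is a linear equation tying the variables together
  - y is divisible by 2: restricts y to multiples of 2

Modular obstruction: writing y = 2y', every remaining term of the linear equation is divisible by 2, so the left side is ≡ 0 (mod 2); but the right side 19 ≡ 1 (mod 2). No integers can satisfy it.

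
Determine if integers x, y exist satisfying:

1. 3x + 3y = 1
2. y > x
No

Even the single constraint (3x + 3y = 1) is infeasible over the integers.

  - 3x + 3y = 1: every term on the left is divisible by 3, so the LHS ≡ 0 (mod 3), but the RHS 1 is not — no integer solution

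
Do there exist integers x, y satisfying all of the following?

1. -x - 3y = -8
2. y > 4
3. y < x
No

The full constraint system is jointly infeasible over the integers. Each constraint and what it forces:

  - -x - 3y = -8: is a linear equation tying the variables together
  - y > 4: bounds one variable relative to a constant
  - y < x: bounds one variable relative to another variable

Propagating the comparison: x > y and y ≥ 5 give x ≥ 6. Range argument: with x ∈ [6, ∞], y ∈ [5, ∞], the left side of the equation is at most -21, but the right side is -8 > -21. No integer solution exists.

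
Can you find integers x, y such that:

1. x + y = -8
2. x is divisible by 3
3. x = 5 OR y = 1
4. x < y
Yes

Take x = -9, y = 1. Substituting into each constraint:
  (1) (-9) + 1 = -8 ✓
  (2) -9 = 3 × -3, remainder 0 ✓
  (3) y = 1, target 1 ✓ (second branch holds)
  (4) -9 < 1 ✓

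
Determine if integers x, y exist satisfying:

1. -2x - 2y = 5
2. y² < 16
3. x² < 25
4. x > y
No

Even the single constraint (-2x - 2y = 5) is infeasible over the integers.

  - -2x - 2y = 5: every term on the left is divisible by 2, so the LHS ≡ 0 (mod 2), but the RHS 5 is not — no integer solution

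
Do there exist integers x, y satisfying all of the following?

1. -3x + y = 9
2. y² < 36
Yes

Take x = -3, y = 0. Substituting into each constraint:
  (1) -3(-3) + 0 = 9 ✓
  (2) y² = (0)² = 0, and 0 < 36 ✓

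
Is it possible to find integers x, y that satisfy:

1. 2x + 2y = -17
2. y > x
No

Even the single constraint (2x + 2y = -17) is infeasible over the integers.

  - 2x + 2y = -17: every term on the left is divisible by 2, so the LHS ≡ 0 (mod 2), but the RHS -17 is not — no integer solution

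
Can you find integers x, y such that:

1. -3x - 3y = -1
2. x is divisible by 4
No

Even the single constraint (-3x - 3y = -1) is infeasible over the integers.

  - -3x - 3y = -1: every term on the left is divisible by 3, so the LHS ≡ 0 (mod 3), but the RHS -1 is not — no integer solution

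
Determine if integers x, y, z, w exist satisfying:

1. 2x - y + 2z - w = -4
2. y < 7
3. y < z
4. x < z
Yes

Take x = -1, y = -1, z = 0, w = 3. Substituting into each constraint:
  (1) 2(-1) + 1 + 2(0) + (-3) = -4 ✓
  (2) -1 < 7 ✓
  (3) -1 < 0 ✓
  (4) -1 < 0 ✓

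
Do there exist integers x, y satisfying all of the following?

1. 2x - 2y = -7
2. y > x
No

Even the single constraint (2x - 2y = -7) is infeasible over the integers.

  - 2x - 2y = -7: every term on the left is divisible by 2, so the LHS ≡ 0 (mod 2), but the RHS -7 is not — no integer solution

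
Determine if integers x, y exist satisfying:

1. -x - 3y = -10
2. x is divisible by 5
Yes

Take x = -5, y = 5. Substituting into each constraint:
  (1) 5 - 3(5) = -10 ✓
  (2) -5 = 5 × -1, remainder 0 ✓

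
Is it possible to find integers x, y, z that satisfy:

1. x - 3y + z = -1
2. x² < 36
Yes

Take x = -1, y = 0, z = 0. Substituting into each constraint:
  (1) (-1) - 3(0) + 0 = -1 ✓
  (2) x² = (-1)² = 1, and 1 < 36 ✓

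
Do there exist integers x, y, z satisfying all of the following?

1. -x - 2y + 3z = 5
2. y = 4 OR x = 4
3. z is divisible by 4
Yes

Take x = -13, y = 4, z = 0. Substituting into each constraint:
  (1) 13 - 2(4) + 3(0) = 5 ✓
  (2) y = 4, target 4 ✓ (first branch holds)
  (3) 0 = 4 × 0, remainder 0 ✓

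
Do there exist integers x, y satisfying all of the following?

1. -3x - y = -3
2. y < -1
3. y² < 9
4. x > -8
No

A contradictory subset is {-3x - y = -3, y < -1, y² < 9}. No integer assignment can satisfy these jointly:

  - -3x - y = -3: is a linear equation tying the variables together
  - y < -1: bounds one variable relative to a constant
  - y² < 9: restricts y to |y| ≤ 2

The bounds confine y to {-2}. For each value, substitute into the equation:
  • y = -2: the equation gives -3x = -5, so x would not be an integer.
Every case fails, so no integer solution exists.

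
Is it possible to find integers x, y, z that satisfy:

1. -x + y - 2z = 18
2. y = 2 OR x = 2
Yes

Take x = 0, y = 2, z = -8. Substituting into each constraint:
  (1) 0 + 2 - 2(-8) = 18 ✓
  (2) y = 2, target 2 ✓ (first branch holds)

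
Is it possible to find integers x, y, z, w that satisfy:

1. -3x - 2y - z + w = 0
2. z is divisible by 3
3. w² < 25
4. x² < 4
Yes

Take x = 0, y = 0, z = 0, w = 0. Substituting into each constraint:
  (1) -3(0) - 2(0) + 0 + 0 = 0 ✓
  (2) 0 = 3 × 0, remainder 0 ✓
  (3) w² = (0)² = 0, and 0 < 25 ✓
  (4) x² = (0)² = 0, and 0 < 4 ✓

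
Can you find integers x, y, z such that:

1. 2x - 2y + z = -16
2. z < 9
Yes

Take x = 0, y = 0, z = -16. Substituting into each constraint:
  (1) 2(0) - 2(0) + (-16) = -16 ✓
  (2) -16 < 9 ✓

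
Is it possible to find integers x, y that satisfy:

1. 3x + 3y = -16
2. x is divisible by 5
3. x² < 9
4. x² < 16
No

Even the single constraint (3x + 3y = -16) is infeasible over the integers.

  - 3x + 3y = -16: every term on the left is divisible by 3, so the LHS ≡ 0 (mod 3), but the RHS -16 is not — no integer solution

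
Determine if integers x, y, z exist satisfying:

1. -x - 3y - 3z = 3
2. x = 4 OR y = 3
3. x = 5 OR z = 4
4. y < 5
Yes

Take x = -24, y = 3, z = 4. Substituting into each constraint:
  (1) 24 - 3(3) - 3(4) = 3 ✓
  (2) y = 3, target 3 ✓ (second branch holds)
  (3) z = 4, target 4 ✓ (second branch holds)
  (4) 3 < 5 ✓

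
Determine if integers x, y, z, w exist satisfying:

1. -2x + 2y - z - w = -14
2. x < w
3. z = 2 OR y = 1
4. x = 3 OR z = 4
Yes

Take x = 3, y = 1, z = 6, w = 4. Substituting into each constraint:
  (1) -2(3) + 2(1) + (-6) + (-4) = -14 ✓
  (2) 3 < 4 ✓
  (3) y = 1, target 1 ✓ (second branch holds)
  (4) x = 3, target 3 ✓ (first branch holds)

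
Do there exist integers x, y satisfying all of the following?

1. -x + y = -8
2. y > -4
Yes

Take x = 5, y = -3. Substituting into each constraint:
  (1) (-5) + (-3) = -8 ✓
  (2) -3 > -4 ✓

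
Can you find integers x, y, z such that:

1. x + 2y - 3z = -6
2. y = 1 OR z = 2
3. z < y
Yes

Take x = -8, y = 1, z = 0. Substituting into each constraint:
  (1) (-8) + 2(1) - 3(0) = -6 ✓
  (2) y = 1, target 1 ✓ (first branch holds)
  (3) 0 < 1 ✓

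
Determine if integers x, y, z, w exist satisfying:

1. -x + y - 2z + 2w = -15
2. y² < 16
Yes

Take x = 1, y = 0, z = 7, w = 0. Substituting into each constraint:
  (1) (-1) + 0 - 2(7) + 2(0) = -15 ✓
  (2) y² = (0)² = 0, and 0 < 16 ✓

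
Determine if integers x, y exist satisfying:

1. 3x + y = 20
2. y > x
Yes

Take x = 4, y = 8. Substituting into each constraint:
  (1) 3(4) + 8 = 20 ✓
  (2) 8 > 4 ✓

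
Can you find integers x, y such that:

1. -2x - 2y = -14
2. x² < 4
Yes

Take x = 0, y = 7. Substituting into each constraint:
  (1) -2(0) - 2(7) = -14 ✓
  (2) x² = (0)² = 0, and 0 < 4 ✓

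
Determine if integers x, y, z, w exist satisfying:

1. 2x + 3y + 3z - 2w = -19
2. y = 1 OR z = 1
Yes

Take x = 0, y = 1, z = 2, w = 14. Substituting into each constraint:
  (1) 2(0) + 3(1) + 3(2) - 2(14) = -19 ✓
  (2) y = 1, target 1 ✓ (first branch holds)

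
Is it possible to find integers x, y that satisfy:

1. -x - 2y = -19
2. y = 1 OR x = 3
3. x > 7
Yes

Take x = 17, y = 1. Substituting into each constraint:
  (1) (-17) - 2(1) = -19 ✓
  (2) y = 1, target 1 ✓ (first branch holds)
  (3) 17 > 7 ✓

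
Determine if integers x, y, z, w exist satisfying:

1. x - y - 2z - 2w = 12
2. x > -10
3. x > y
Yes

Take x = 0, y = -2, z = 0, w = -5. Substituting into each constraint:
  (1) 0 + 2 - 2(0) - 2(-5) = 12 ✓
  (2) 0 > -10 ✓
  (3) 0 > -2 ✓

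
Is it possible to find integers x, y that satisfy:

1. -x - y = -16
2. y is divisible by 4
Yes

Take x = 16, y = 0. Substituting into each constraint:
  (1) (-16) + 0 = -16 ✓
  (2) 0 = 4 × 0, remainder 0 ✓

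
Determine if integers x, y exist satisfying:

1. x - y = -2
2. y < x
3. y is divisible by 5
No

A contradictory subset is {x - y = -2, y < x}. No integer assignment can satisfy these jointly:

  - x - y = -2: is a linear equation tying the variables together
  - y < x: bounds one variable relative to another variable

From the equation, x − y = -2, i.e. x − y = -2; but x > y requires x − y ≥ 1. Contradiction.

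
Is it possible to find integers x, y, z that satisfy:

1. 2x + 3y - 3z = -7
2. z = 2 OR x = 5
Yes

Take x = 1, y = -1, z = 2. Substituting into each constraint:
  (1) 2(1) + 3(-1) - 3(2) = -7 ✓
  (2) z = 2, target 2 ✓ (first branch holds)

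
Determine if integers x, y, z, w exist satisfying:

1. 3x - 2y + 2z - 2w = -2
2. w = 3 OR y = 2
Yes

Take x = 0, y = 0, z = 2, w = 3. Substituting into each constraint:
  (1) 3(0) - 2(0) + 2(2) - 2(3) = -2 ✓
  (2) w = 3, target 3 ✓ (first branch holds)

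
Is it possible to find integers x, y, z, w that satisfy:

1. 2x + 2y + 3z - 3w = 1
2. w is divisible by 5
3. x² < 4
Yes

Take x = -1, y = 0, z = 1, w = 0. Substituting into each constraint:
  (1) 2(-1) + 2(0) + 3(1) - 3(0) = 1 ✓
  (2) 0 = 5 × 0, remainder 0 ✓
  (3) x² = (-1)² = 1, and 1 < 4 ✓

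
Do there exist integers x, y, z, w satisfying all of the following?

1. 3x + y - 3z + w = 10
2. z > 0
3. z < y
Yes

Take x = 5, y = 4, z = 3, w = 0. Substituting into each constraint:
  (1) 3(5) + 4 - 3(3) + 0 = 10 ✓
  (2) 3 > 0 ✓
  (3) 3 < 4 ✓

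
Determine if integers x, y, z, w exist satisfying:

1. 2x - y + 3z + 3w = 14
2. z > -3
Yes

Take x = 1, y = 0, z = 4, w = 0. Substituting into each constraint:
  (1) 2(1) + 0 + 3(4) + 3(0) = 14 ✓
  (2) 4 > -3 ✓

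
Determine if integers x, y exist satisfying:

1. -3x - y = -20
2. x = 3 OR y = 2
Yes

Take x = 3, y = 11. Substituting into each constraint:
  (1) -3(3) + (-11) = -20 ✓
  (2) x = 3, target 3 ✓ (first branch holds)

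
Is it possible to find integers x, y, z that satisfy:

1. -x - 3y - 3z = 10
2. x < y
Yes

Take x = -1, y = 0, z = -3. Substituting into each constraint:
  (1) 1 - 3(0) - 3(-3) = 10 ✓
  (2) -1 < 0 ✓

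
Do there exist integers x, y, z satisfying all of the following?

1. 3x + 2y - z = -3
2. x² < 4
Yes

Take x = 0, y = 0, z = 3. Substituting into each constraint:
  (1) 3(0) + 2(0) + (-3) = -3 ✓
  (2) x² = (0)² = 0, and 0 < 4 ✓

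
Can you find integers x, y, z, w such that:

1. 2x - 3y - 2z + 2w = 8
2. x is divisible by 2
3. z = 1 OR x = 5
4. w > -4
Yes

Take x = 0, y = 0, z = 1, w = 5. Substituting into each constraint:
  (1) 2(0) - 3(0) - 2(1) + 2(5) = 8 ✓
  (2) 0 = 2 × 0, remainder 0 ✓
  (3) z = 1, target 1 ✓ (first branch holds)
  (4) 5 > -4 ✓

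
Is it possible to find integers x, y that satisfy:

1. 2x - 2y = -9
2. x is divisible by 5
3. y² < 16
No

Even the single constraint (2x - 2y = -9) is infeasible over the integers.

  - 2x - 2y = -9: every term on the left is divisible by 2, so the LHS ≡ 0 (mod 2), but the RHS -9 is not — no integer solution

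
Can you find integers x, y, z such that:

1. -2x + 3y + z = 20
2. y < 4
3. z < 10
Yes

Take x = -10, y = 0, z = 0. Substituting into each constraint:
  (1) -2(-10) + 3(0) + 0 = 20 ✓
  (2) 0 < 4 ✓
  (3) 0 < 10 ✓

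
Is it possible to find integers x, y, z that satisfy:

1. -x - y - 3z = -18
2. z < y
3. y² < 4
Yes

Take x = 17, y = 1, z = 0. Substituting into each constraint:
  (1) (-17) + (-1) - 3(0) = -18 ✓
  (2) 0 < 1 ✓
  (3) y² = (1)² = 1, and 1 < 4 ✓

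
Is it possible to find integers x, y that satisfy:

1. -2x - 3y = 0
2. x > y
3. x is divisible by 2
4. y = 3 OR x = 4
No

A contradictory subset is {-2x - 3y = 0, x > y, y = 3 OR x = 4}. No integer assignment can satisfy these jointly:

  - -2x - 3y = 0: is a linear equation tying the variables together
  - x > y: bounds one variable relative to another variable
  - y = 3 OR x = 4: forces a choice: either y = 3 or x = 4

Split on the disjunction (y = 3 OR x = 4):
  • If y = 3: with y = 3, every remaining term of the linear equation is divisible by 2, so the left side is ≡ 0 (mod 2); but the right side 9 ≡ 1 (mod 2). No integers can satisfy it.
  • If x = 4: with x = 4, every remaining term of the linear equation is divisible by 3, so the left side is ≡ 0 (mod 3); but the right side 8 ≡ 2 (mod 3). No integers can satisfy it.
Both branches are infeasible, so the system has no integer solution.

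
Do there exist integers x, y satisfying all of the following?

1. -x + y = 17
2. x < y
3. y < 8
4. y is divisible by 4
Yes

Take x = -17, y = 0. Substituting into each constraint:
  (1) 17 + 0 = 17 ✓
  (2) -17 < 0 ✓
  (3) 0 < 8 ✓
  (4) 0 = 4 × 0, remainder 0 ✓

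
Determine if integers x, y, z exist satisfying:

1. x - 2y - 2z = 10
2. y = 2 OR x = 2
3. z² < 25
Yes

Take x = 2, y = 0, z = -4. Substituting into each constraint:
  (1) 2 - 2(0) - 2(-4) = 10 ✓
  (2) x = 2, target 2 ✓ (second branch holds)
  (3) z² = (-4)² = 16, and 16 < 25 ✓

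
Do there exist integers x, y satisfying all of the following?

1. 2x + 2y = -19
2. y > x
No

Even the single constraint (2x + 2y = -19) is infeasible over the integers.

  - 2x + 2y = -19: every term on the left is divisible by 2, so the LHS ≡ 0 (mod 2), but the RHS -19 is not — no integer solution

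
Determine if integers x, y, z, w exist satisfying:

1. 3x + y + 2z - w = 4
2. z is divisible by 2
Yes

Take x = 0, y = 0, z = 0, w = -4. Substituting into each constraint:
  (1) 3(0) + 0 + 2(0) + 4 = 4 ✓
  (2) 0 = 2 × 0, remainder 0 ✓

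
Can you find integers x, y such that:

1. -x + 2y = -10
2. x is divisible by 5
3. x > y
Yes

Take x = 0, y = -5. Substituting into each constraint:
  (1) 0 + 2(-5) = -10 ✓
  (2) 0 = 5 × 0, remainder 0 ✓
  (3) 0 > -5 ✓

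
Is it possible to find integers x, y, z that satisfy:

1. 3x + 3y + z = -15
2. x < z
Yes

Take x = -1, y = -4, z = 0. Substituting into each constraint:
  (1) 3(-1) + 3(-4) + 0 = -15 ✓
  (2) -1 < 0 ✓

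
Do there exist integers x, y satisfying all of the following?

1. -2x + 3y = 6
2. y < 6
Yes

Take x = 0, y = 2. Substituting into each constraint:
  (1) -2(0) + 3(2) = 6 ✓
  (2) 2 < 6 ✓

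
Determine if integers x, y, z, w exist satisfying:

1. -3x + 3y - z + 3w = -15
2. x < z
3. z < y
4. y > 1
Yes

Take x = -1, y = 2, z = 0, w = -8. Substituting into each constraint:
  (1) -3(-1) + 3(2) + 0 + 3(-8) = -15 ✓
  (2) -1 < 0 ✓
  (3) 0 < 2 ✓
  (4) 2 > 1 ✓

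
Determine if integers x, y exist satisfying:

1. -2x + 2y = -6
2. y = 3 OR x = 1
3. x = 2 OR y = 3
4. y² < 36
Yes

Take x = 6, y = 3. Substituting into each constraint:
  (1) -2(6) + 2(3) = -6 ✓
  (2) y = 3, target 3 ✓ (first branch holds)
  (3) y = 3, target 3 ✓ (second branch holds)
  (4) y² = (3)² = 9, and 9 < 36 ✓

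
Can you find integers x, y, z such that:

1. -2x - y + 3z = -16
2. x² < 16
Yes

Take x = 0, y = 1, z = -5. Substituting into each constraint:
  (1) -2(0) + (-1) + 3(-5) = -16 ✓
  (2) x² = (0)² = 0, and 0 < 16 ✓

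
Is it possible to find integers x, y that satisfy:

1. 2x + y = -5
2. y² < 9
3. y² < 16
Yes

Take x = -2, y = -1. Substituting into each constraint:
  (1) 2(-2) + (-1) = -5 ✓
  (2) y² = (-1)² = 1, and 1 < 9 ✓
  (3) y² = (-1)² = 1, and 1 < 16 ✓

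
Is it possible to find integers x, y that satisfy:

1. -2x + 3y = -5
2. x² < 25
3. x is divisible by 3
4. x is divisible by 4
No

A contradictory subset is {-2x + 3y = -5, x is divisible by 3}. No integer assignment can satisfy these jointly:

  - -2x + 3y = -5: is a linear equation tying the variables together
  - x is divisible by 3: restricts x to multiples of 3

Modular obstruction: writing x = 3x', every remaining term of the linear equation is divisible by 3, so the left side is ≡ 0 (mod 3); but the right side -5 ≡ 1 (mod 3). No integers can satisfy it.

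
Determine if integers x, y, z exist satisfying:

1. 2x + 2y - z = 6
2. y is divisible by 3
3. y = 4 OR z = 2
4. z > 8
No

A contradictory subset is {y is divisible by 3, y = 4 OR z = 2, z > 8}. No integer assignment can satisfy these jointly:

  - y is divisible by 3: restricts y to multiples of 3
  - y = 4 OR z = 2: forces a choice: either y = 4 or z = 2
  - z > 8: bounds one variable relative to a constant

Split on the disjunction (y = 4 OR z = 2):
  • If y = 4: this contradicts the divisibility constraint — 4 is not a multiple of 3.
  • If z = 2: this contradicts the bound z ≥ 9.
Both branches are infeasible, so the system has no integer solution.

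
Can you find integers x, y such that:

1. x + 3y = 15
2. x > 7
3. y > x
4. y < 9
No

A contradictory subset is {x + 3y = 15, x > 7, y > x}. No integer assignment can satisfy these jointly:

  - x + 3y = 15: is a linear equation tying the variables together
  - x > 7: bounds one variable relative to a constant
  - y > x: bounds one variable relative to another variable

Propagating the comparison: y > x and x ≥ 8 give y ≥ 9. Range argument: with x ∈ [8, ∞], y ∈ [9, ∞], the left side of the equation is at least 35, but the right side is 15 < 35. No integer solution exists.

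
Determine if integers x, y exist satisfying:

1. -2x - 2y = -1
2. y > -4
No

Even the single constraint (-2x - 2y = -1) is infeasible over the integers.

  - -2x - 2y = -1: every term on the left is divisible by 2, so the LHS ≡ 0 (mod 2), but the RHS -1 is not — no integer solution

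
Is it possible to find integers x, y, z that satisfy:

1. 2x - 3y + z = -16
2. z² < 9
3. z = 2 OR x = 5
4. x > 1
Yes

Take x = 5, y = 9, z = 1. Substituting into each constraint:
  (1) 2(5) - 3(9) + 1 = -16 ✓
  (2) z² = (1)² = 1, and 1 < 9 ✓
  (3) x = 5, target 5 ✓ (second branch holds)
  (4) 5 > 1 ✓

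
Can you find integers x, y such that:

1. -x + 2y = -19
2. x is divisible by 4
No

The full constraint system is jointly infeasible over the integers. Each constraint and what it forces:

  - -x + 2y = -19: is a linear equation tying the variables together
  - x is divisible by 4: restricts x to multiples of 4

Modular obstruction: writing x = 4x', every remaining term of the linear equation is divisible by 2, so the left side is ≡ 0 (mod 2); but the right side -19 ≡ 1 (mod 2). No integers can satisfy it.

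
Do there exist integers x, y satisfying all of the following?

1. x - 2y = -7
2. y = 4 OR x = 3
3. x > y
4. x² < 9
No

A contradictory subset is {x - 2y = -7, y = 4 OR x = 3, x > y}. No integer assignment can satisfy these jointly:

  - x - 2y = -7: is a linear equation tying the variables together
  - y = 4 OR x = 3: forces a choice: either y = 4 or x = 3
  - x > y: bounds one variable relative to another variable

Split on the disjunction (y = 4 OR x = 3):
  • If y = 4: the equation forces x = 1, giving (y, x) = (4, 1), which violates x > y.
  • If x = 3: the equation forces y = 5, giving (x, y) = (3, 5), which violates x > y.
Both branches are infeasible, so the system has no integer solution.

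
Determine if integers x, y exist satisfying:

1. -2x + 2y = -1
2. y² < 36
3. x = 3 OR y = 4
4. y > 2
No

Even the single constraint (-2x + 2y = -1) is infeasible over the integers.

  - -2x + 2y = -1: every term on the left is divisible by 2, so the LHS ≡ 0 (mod 2), but the RHS -1 is not — no integer solution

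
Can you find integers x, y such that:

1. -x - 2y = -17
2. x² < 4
Yes

Take x = 1, y = 8. Substituting into each constraint:
  (1) (-1) - 2(8) = -17 ✓
  (2) x² = (1)² = 1, and 1 < 4 ✓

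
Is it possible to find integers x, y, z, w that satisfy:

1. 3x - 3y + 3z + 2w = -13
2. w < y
Yes

Take x = 0, y = 2, z = -3, w = 1. Substituting into each constraint:
  (1) 3(0) - 3(2) + 3(-3) + 2(1) = -13 ✓
  (2) 1 < 2 ✓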